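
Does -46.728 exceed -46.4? No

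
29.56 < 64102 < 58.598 False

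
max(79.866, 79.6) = 79.866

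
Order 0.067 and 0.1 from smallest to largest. 0.067, 0.1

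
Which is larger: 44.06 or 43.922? 44.06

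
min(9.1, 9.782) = 9.1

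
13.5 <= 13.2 False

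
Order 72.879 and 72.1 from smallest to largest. 72.1, 72.879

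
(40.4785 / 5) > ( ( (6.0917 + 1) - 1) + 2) True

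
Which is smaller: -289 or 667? -289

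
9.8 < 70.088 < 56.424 False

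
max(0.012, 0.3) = 0.3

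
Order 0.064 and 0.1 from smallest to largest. 0.064,0.1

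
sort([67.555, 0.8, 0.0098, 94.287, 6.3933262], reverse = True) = [94.287, 67.555, 6.3933262, 0.8, 0.0098]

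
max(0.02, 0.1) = 0.1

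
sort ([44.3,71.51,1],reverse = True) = [71.51,44.3,1]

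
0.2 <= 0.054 False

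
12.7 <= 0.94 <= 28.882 False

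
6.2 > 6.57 False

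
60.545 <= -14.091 False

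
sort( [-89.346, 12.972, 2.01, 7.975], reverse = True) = [12.972, 7.975, 2.01, -89.346]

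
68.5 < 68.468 False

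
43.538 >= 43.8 False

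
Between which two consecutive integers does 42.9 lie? 42 and 43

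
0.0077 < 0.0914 True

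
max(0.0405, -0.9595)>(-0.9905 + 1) True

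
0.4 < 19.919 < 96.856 True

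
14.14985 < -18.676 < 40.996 False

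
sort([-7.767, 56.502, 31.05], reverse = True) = [56.502, 31.05, -7.767]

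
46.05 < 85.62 True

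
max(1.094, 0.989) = 1.094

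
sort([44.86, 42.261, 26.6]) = [26.6, 42.261, 44.86]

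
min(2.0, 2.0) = 2.0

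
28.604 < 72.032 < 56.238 False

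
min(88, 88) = 88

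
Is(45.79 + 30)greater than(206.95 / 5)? Yes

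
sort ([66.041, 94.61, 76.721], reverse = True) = [94.61, 76.721, 66.041]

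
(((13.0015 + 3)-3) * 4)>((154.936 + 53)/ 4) True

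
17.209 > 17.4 False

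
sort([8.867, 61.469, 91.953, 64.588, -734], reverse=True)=[91.953, 64.588, 61.469, 8.867, -734]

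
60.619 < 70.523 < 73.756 True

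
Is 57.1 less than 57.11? Yes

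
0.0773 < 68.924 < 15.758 False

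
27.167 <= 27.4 True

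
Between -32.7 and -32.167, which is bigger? -32.167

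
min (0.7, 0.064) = 0.064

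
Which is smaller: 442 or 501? 442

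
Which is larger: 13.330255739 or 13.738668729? 13.738668729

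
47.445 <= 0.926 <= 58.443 False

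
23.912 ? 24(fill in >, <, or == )<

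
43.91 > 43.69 True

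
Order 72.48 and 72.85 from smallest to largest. 72.48,72.85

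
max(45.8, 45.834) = 45.834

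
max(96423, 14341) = 96423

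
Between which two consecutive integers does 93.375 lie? 93 and 94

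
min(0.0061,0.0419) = 0.0061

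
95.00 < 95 False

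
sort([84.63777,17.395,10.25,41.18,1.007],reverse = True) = [84.63777,41.18,17.395,10.25,1.007]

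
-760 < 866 True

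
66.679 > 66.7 False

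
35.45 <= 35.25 False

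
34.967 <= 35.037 True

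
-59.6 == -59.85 False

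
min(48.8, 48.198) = 48.198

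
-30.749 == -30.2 False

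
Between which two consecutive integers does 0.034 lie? 0 and 1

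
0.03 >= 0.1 False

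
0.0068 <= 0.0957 True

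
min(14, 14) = 14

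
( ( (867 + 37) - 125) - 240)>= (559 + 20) False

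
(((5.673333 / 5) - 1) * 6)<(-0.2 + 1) False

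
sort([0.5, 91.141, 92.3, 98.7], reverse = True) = [98.7, 92.3, 91.141, 0.5]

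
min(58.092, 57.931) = 57.931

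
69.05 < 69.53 True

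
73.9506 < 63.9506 False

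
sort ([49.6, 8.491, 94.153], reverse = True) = [94.153, 49.6, 8.491]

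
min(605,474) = 474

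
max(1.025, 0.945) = 1.025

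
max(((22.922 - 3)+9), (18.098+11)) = 29.098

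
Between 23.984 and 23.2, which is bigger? 23.984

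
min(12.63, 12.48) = 12.48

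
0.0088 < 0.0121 True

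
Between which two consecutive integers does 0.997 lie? 0 and 1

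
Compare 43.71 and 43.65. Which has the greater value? 43.71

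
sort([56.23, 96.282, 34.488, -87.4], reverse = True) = [96.282, 56.23, 34.488, -87.4]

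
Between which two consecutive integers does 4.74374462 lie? 4 and 5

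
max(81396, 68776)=81396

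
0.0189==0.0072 False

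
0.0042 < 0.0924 True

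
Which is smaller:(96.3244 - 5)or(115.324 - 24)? (115.324 - 24)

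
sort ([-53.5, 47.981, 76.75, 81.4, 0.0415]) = [-53.5, 0.0415, 47.981, 76.75, 81.4]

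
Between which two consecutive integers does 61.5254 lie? 61 and 62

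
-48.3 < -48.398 False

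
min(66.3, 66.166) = 66.166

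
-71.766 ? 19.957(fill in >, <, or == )<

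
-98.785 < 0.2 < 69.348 True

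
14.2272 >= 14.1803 True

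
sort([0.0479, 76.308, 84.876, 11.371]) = [0.0479, 11.371, 76.308, 84.876]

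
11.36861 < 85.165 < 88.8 True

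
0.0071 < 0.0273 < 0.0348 True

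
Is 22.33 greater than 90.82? No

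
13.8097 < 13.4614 False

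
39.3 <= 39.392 True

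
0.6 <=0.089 False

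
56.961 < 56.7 False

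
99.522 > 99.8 False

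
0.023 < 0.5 True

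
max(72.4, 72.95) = 72.95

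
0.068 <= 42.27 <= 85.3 True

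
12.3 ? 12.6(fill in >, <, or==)<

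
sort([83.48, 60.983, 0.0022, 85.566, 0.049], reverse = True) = [85.566, 83.48, 60.983, 0.049, 0.0022]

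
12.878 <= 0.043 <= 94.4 False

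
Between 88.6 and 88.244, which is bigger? 88.6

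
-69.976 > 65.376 False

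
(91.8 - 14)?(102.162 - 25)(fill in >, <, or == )>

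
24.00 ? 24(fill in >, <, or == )==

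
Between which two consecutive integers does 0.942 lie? 0 and 1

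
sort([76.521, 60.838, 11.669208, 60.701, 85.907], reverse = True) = [85.907, 76.521, 60.838, 60.701, 11.669208]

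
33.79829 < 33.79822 False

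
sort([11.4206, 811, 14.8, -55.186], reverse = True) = [811, 14.8, 11.4206, -55.186]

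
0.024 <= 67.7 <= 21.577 False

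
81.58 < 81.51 False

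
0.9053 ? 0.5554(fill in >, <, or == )>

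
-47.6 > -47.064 False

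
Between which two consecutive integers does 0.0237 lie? 0 and 1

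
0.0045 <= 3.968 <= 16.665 True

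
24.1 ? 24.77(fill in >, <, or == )<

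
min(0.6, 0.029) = 0.029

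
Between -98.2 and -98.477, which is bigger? -98.2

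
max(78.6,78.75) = 78.75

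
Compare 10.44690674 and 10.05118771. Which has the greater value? 10.44690674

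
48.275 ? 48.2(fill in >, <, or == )>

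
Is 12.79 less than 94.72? Yes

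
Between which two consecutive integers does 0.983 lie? 0 and 1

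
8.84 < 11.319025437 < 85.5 True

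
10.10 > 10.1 False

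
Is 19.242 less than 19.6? Yes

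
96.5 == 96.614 False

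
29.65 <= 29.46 False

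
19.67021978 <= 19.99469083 True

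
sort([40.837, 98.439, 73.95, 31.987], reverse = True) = [98.439, 73.95, 40.837, 31.987]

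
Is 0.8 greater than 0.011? Yes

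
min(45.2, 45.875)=45.2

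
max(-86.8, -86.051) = -86.051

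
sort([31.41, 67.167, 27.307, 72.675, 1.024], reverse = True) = [72.675, 67.167, 31.41, 27.307, 1.024]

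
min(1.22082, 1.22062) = 1.22062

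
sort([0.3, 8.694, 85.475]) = [0.3, 8.694, 85.475]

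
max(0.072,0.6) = 0.6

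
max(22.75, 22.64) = 22.75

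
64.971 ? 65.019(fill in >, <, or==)<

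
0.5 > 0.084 True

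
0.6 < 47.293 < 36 False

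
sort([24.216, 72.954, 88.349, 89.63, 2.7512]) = [2.7512, 24.216, 72.954, 88.349, 89.63]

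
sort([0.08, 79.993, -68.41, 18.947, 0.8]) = [-68.41, 0.08, 0.8, 18.947, 79.993]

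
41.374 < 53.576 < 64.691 True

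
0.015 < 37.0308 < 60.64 True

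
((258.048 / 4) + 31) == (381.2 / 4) False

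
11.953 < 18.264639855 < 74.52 True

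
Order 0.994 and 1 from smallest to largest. 0.994, 1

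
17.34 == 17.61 False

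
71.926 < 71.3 False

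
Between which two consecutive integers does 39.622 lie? 39 and 40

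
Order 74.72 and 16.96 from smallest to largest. 16.96, 74.72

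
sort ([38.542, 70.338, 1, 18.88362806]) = [1, 18.88362806, 38.542, 70.338]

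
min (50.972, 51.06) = 50.972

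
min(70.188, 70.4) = 70.188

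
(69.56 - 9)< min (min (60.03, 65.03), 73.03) False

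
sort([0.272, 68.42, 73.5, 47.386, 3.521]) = [0.272, 3.521, 47.386, 68.42, 73.5]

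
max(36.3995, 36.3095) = 36.3995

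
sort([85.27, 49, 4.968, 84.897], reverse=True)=[85.27, 84.897, 49, 4.968]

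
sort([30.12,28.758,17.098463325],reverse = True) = [30.12,28.758,17.098463325]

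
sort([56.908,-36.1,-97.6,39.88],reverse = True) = [56.908,39.88,-36.1,-97.6]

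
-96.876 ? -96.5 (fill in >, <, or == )<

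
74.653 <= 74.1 False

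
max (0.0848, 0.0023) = 0.0848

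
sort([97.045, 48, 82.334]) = [48, 82.334, 97.045]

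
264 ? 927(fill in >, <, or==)<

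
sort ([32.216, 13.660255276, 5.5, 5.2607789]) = [5.2607789, 5.5, 13.660255276, 32.216]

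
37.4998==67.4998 False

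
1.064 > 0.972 True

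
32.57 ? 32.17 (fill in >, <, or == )>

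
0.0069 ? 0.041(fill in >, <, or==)<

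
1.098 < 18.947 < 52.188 True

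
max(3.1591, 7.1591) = 7.1591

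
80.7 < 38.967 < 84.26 False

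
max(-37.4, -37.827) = -37.4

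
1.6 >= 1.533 True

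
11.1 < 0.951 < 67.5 False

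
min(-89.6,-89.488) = -89.6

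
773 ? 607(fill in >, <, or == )>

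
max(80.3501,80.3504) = 80.3504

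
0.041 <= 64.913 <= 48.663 False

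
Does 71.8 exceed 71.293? Yes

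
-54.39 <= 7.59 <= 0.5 False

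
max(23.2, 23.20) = 23.20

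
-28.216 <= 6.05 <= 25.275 True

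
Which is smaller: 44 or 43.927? 43.927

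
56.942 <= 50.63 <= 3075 False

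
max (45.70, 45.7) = 45.7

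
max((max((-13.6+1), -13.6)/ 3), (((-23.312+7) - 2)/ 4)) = -4.2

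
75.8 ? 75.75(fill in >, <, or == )>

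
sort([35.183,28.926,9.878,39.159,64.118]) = [9.878,28.926,35.183,39.159,64.118]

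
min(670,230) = 230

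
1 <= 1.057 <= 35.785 True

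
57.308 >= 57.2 True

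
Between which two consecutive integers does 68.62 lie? 68 and 69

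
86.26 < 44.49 False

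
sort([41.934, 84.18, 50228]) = [41.934, 84.18, 50228]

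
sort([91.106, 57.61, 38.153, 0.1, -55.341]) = [-55.341, 0.1, 38.153, 57.61, 91.106]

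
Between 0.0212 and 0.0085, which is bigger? 0.0212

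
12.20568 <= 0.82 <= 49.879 False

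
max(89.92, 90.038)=90.038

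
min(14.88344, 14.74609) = 14.74609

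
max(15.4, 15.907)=15.907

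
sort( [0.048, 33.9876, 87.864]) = [0.048, 33.9876, 87.864]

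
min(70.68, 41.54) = 41.54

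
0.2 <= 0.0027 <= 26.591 False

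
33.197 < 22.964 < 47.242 False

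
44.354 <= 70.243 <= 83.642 True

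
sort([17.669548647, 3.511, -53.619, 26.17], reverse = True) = [26.17, 17.669548647, 3.511, -53.619]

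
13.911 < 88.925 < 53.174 False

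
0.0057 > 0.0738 False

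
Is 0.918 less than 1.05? Yes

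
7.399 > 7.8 False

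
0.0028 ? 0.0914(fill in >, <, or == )<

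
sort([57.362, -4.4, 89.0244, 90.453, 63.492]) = [-4.4, 57.362, 63.492, 89.0244, 90.453]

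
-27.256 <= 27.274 True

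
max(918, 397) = 918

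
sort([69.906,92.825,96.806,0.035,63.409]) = [0.035,63.409,69.906,92.825,96.806]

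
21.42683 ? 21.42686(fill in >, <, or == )<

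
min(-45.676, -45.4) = -45.676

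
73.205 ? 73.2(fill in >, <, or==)>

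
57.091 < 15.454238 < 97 False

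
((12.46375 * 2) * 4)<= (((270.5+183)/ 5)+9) False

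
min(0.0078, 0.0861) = 0.0078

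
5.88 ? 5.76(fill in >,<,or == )>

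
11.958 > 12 False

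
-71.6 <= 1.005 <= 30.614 True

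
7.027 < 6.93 False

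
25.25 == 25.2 False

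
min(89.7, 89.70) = 89.7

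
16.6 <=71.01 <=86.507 True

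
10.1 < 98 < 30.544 False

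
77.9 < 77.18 False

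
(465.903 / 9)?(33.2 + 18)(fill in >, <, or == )>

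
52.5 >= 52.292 True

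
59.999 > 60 False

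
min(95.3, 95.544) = 95.3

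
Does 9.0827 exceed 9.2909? No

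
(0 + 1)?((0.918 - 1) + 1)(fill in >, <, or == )>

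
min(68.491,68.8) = 68.491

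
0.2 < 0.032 False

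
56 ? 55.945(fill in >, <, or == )>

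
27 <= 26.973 False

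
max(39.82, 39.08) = 39.82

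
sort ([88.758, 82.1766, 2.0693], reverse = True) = [88.758, 82.1766, 2.0693]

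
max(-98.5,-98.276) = -98.276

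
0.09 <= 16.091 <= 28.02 True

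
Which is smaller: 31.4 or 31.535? 31.4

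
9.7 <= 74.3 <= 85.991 True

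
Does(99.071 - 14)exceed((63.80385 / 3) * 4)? No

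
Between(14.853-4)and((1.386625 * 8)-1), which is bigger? (14.853-4)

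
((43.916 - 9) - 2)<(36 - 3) True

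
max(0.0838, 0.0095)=0.0838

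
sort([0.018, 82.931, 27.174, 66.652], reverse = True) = [82.931, 66.652, 27.174, 0.018]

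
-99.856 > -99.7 False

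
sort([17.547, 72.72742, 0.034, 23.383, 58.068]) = [0.034, 17.547, 23.383, 58.068, 72.72742]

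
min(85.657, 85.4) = 85.4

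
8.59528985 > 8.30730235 True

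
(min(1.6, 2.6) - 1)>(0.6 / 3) True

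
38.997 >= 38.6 True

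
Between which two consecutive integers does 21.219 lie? 21 and 22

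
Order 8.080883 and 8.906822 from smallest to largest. 8.080883, 8.906822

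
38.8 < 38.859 True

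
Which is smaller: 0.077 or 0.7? 0.077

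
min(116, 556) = 116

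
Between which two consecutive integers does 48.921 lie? 48 and 49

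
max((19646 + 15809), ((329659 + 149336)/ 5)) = 95799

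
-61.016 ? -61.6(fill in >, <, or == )>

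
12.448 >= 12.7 False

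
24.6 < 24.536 False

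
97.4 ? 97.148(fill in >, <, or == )>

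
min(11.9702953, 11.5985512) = 11.5985512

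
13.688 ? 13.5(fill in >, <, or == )>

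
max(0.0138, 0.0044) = 0.0138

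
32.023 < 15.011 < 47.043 False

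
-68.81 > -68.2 False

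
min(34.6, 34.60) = 34.6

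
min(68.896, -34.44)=-34.44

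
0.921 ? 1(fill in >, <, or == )<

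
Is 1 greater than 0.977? Yes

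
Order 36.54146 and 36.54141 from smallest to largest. 36.54141, 36.54146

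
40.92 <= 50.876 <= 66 True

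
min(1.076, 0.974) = 0.974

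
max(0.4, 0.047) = 0.4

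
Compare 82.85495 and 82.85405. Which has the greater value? 82.85495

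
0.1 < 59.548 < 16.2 False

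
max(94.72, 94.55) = 94.72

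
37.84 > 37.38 True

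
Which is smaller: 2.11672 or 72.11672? 2.11672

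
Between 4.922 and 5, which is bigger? 5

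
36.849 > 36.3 True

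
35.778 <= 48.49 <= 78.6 True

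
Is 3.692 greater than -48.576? Yes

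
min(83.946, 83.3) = 83.3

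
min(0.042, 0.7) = 0.042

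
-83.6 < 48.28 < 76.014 True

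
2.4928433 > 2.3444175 True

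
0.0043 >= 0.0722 False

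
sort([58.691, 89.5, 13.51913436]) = [13.51913436, 58.691, 89.5]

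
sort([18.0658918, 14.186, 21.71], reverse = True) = [21.71, 18.0658918, 14.186]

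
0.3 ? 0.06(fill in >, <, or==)>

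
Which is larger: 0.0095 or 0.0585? 0.0585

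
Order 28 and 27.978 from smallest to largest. 27.978,28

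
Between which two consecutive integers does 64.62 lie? 64 and 65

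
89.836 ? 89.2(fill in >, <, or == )>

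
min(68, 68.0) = 68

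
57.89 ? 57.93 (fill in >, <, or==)<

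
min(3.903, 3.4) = 3.4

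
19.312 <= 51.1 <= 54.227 True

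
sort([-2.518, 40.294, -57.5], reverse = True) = [40.294, -2.518, -57.5]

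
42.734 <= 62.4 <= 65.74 True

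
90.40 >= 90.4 True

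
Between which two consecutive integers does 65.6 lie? 65 and 66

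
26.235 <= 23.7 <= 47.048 False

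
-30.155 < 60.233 True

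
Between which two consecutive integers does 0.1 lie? 0 and 1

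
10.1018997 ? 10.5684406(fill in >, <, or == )<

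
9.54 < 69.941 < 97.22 True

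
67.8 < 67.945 True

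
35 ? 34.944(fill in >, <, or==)>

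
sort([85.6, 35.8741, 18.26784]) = [18.26784, 35.8741, 85.6]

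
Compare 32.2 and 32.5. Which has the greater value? 32.5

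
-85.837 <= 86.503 True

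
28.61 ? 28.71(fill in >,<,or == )<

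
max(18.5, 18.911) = 18.911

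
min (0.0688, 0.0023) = 0.0023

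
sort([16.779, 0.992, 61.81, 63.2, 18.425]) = [0.992, 16.779, 18.425, 61.81, 63.2]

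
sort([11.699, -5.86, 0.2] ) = [-5.86, 0.2, 11.699]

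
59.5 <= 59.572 True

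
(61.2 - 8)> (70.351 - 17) False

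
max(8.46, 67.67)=67.67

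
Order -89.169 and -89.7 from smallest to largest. -89.7, -89.169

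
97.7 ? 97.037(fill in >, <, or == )>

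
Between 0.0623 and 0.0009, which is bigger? 0.0623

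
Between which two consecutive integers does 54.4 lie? 54 and 55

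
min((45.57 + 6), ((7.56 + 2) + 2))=11.56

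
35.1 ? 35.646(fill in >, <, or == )<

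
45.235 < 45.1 False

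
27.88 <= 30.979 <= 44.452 True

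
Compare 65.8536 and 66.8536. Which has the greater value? 66.8536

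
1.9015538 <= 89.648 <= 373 True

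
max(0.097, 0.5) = 0.5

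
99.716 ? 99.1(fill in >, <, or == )>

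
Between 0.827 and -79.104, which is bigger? 0.827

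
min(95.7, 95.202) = 95.202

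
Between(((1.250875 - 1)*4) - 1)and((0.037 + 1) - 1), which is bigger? ((0.037 + 1) - 1)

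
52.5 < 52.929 True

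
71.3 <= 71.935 True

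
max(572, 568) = 572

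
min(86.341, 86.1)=86.1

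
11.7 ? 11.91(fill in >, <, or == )<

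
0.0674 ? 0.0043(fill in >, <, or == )>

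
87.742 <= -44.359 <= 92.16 False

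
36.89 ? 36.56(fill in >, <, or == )>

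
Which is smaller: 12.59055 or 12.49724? 12.49724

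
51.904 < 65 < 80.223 True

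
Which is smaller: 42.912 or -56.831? -56.831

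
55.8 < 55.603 False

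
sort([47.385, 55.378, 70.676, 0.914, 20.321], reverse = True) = [70.676, 55.378, 47.385, 20.321, 0.914]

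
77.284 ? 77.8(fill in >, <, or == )<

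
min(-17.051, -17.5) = -17.5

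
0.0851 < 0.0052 False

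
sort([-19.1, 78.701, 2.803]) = [-19.1, 2.803, 78.701]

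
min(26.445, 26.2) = 26.2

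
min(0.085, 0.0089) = 0.0089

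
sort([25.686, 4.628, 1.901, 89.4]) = [1.901, 4.628, 25.686, 89.4]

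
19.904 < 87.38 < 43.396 False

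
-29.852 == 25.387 False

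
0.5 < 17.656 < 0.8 False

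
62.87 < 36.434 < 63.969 False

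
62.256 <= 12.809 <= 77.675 False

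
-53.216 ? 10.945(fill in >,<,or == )<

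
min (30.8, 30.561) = 30.561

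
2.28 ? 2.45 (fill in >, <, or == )<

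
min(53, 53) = 53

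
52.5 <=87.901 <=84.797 False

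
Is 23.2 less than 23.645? Yes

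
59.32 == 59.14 False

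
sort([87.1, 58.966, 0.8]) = [0.8, 58.966, 87.1]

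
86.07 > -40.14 True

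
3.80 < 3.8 False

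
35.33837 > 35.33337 True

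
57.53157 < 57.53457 True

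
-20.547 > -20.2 False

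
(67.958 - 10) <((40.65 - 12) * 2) False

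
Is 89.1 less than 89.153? Yes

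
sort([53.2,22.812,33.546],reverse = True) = [53.2,33.546,22.812]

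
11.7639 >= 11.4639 True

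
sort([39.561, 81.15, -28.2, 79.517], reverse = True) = [81.15, 79.517, 39.561, -28.2]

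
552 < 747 True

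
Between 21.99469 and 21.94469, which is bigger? 21.99469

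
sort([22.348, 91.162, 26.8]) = [22.348, 26.8, 91.162]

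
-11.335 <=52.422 True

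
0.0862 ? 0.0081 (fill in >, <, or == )>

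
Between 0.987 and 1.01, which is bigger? 1.01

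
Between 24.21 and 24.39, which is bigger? 24.39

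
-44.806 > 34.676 False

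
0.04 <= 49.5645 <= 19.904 False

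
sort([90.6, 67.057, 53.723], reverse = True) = [90.6, 67.057, 53.723]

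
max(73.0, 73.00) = 73.00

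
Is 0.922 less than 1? Yes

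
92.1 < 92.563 True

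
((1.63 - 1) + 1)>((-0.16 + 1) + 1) False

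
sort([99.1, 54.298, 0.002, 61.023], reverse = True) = [99.1, 61.023, 54.298, 0.002]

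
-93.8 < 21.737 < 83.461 True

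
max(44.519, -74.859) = 44.519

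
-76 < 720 True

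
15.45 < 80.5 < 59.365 False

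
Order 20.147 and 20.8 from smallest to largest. 20.147, 20.8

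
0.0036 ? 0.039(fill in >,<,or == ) <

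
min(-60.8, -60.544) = -60.8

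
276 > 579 False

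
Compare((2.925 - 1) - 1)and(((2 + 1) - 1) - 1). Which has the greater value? (((2 + 1) - 1) - 1)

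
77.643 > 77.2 True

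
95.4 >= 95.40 True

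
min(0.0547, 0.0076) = 0.0076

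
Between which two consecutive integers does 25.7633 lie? 25 and 26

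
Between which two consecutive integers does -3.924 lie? -4 and -3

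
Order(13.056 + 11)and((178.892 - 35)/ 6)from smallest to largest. ((178.892 - 35)/ 6), (13.056 + 11)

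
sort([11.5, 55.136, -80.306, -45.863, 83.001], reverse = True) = [83.001, 55.136, 11.5, -45.863, -80.306]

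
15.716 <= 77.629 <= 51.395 False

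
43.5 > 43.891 False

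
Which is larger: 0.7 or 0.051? 0.7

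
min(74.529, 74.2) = 74.2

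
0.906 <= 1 True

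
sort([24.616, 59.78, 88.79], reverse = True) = [88.79, 59.78, 24.616]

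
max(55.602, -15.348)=55.602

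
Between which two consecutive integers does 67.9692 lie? 67 and 68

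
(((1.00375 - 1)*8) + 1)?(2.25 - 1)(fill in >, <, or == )<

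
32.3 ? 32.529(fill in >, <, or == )<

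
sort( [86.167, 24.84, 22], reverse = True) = [86.167, 24.84, 22]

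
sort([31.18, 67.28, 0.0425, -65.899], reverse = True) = [67.28, 31.18, 0.0425, -65.899]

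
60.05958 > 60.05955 True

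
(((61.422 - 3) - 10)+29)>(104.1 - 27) True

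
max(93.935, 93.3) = 93.935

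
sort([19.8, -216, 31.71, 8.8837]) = [-216, 8.8837, 19.8, 31.71]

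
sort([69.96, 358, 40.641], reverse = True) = [358, 69.96, 40.641]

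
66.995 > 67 False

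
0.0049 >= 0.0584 False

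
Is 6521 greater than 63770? No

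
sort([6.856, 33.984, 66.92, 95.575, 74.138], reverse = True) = [95.575, 74.138, 66.92, 33.984, 6.856]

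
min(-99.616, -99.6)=-99.616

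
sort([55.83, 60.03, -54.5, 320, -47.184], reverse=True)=[320, 60.03, 55.83, -47.184, -54.5]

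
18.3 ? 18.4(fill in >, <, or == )<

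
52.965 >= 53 False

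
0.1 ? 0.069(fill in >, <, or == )>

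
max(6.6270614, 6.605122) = 6.6270614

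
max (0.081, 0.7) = 0.7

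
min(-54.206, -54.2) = -54.206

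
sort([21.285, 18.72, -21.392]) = [-21.392, 18.72, 21.285]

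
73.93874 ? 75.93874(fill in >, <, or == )<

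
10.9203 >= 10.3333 True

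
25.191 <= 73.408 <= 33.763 False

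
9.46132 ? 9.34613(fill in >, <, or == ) >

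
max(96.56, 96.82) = 96.82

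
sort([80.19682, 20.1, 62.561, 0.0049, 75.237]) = [0.0049, 20.1, 62.561, 75.237, 80.19682]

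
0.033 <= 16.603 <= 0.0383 False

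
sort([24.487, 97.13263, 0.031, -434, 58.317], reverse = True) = [97.13263, 58.317, 24.487, 0.031, -434]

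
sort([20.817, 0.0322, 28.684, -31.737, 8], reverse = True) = [28.684, 20.817, 8, 0.0322, -31.737]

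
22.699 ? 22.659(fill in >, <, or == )>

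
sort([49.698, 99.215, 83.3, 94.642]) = [49.698, 83.3, 94.642, 99.215]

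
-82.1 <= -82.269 False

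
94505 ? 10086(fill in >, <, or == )>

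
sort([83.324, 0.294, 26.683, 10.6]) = [0.294, 10.6, 26.683, 83.324]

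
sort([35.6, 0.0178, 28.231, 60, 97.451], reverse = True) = [97.451, 60, 35.6, 28.231, 0.0178]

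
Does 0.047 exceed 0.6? No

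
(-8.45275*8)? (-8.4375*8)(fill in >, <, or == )<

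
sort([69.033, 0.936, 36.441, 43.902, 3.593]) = [0.936, 3.593, 36.441, 43.902, 69.033]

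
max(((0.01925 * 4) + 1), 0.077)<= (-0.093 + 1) False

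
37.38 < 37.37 False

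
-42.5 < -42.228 True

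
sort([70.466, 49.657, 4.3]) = [4.3, 49.657, 70.466]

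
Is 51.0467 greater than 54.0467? No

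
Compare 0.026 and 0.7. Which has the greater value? 0.7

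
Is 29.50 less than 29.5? No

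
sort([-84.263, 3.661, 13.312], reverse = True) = [13.312, 3.661, -84.263]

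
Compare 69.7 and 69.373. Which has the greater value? 69.7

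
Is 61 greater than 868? No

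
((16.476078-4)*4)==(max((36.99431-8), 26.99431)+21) False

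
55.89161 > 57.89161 False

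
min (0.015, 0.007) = 0.007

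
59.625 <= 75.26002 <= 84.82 True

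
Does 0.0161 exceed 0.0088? Yes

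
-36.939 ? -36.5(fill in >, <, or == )<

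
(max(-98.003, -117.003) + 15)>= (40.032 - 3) False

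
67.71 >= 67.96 False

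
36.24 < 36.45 True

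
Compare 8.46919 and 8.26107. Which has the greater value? 8.46919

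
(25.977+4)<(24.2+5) False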